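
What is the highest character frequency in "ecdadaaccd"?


Input: ecdadaaccd
Character counts:
  'a': 3
  'c': 3
  'd': 3
  'e': 1
Maximum frequency: 3

3


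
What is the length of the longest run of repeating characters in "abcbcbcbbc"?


Input: "abcbcbcbbc"
Scanning for longest run:
  Position 1 ('b'): new char, reset run to 1
  Position 2 ('c'): new char, reset run to 1
  Position 3 ('b'): new char, reset run to 1
  Position 4 ('c'): new char, reset run to 1
  Position 5 ('b'): new char, reset run to 1
  Position 6 ('c'): new char, reset run to 1
  Position 7 ('b'): new char, reset run to 1
  Position 8 ('b'): continues run of 'b', length=2
  Position 9 ('c'): new char, reset run to 1
Longest run: 'b' with length 2

2


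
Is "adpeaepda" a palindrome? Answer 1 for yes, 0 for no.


Input: adpeaepda
Reversed: adpeaepda
  Compare pos 0 ('a') with pos 8 ('a'): match
  Compare pos 1 ('d') with pos 7 ('d'): match
  Compare pos 2 ('p') with pos 6 ('p'): match
  Compare pos 3 ('e') with pos 5 ('e'): match
Result: palindrome

1


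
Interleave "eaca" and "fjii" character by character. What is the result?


Interleaving "eaca" and "fjii":
  Position 0: 'e' from first, 'f' from second => "ef"
  Position 1: 'a' from first, 'j' from second => "aj"
  Position 2: 'c' from first, 'i' from second => "ci"
  Position 3: 'a' from first, 'i' from second => "ai"
Result: efajciai

efajciai


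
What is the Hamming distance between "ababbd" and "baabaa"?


Comparing "ababbd" and "baabaa" position by position:
  Position 0: 'a' vs 'b' => differ
  Position 1: 'b' vs 'a' => differ
  Position 2: 'a' vs 'a' => same
  Position 3: 'b' vs 'b' => same
  Position 4: 'b' vs 'a' => differ
  Position 5: 'd' vs 'a' => differ
Total differences (Hamming distance): 4

4


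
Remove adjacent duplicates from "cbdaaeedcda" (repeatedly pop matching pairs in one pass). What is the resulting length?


Input: cbdaaeedcda
Stack-based adjacent duplicate removal:
  Read 'c': push. Stack: c
  Read 'b': push. Stack: cb
  Read 'd': push. Stack: cbd
  Read 'a': push. Stack: cbda
  Read 'a': matches stack top 'a' => pop. Stack: cbd
  Read 'e': push. Stack: cbde
  Read 'e': matches stack top 'e' => pop. Stack: cbd
  Read 'd': matches stack top 'd' => pop. Stack: cb
  Read 'c': push. Stack: cbc
  Read 'd': push. Stack: cbcd
  Read 'a': push. Stack: cbcda
Final stack: "cbcda" (length 5)

5


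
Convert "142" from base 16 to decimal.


Input: "142" in base 16
Positional expansion:
  Digit '1' (value 1) x 16^2 = 256
  Digit '4' (value 4) x 16^1 = 64
  Digit '2' (value 2) x 16^0 = 2
Sum = 322

322


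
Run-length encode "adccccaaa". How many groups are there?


Input: adccccaaa
Scanning for consecutive runs:
  Group 1: 'a' x 1 (positions 0-0)
  Group 2: 'd' x 1 (positions 1-1)
  Group 3: 'c' x 4 (positions 2-5)
  Group 4: 'a' x 3 (positions 6-8)
Total groups: 4

4


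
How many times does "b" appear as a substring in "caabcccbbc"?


Searching for "b" in "caabcccbbc"
Scanning each position:
  Position 0: "c" => no
  Position 1: "a" => no
  Position 2: "a" => no
  Position 3: "b" => MATCH
  Position 4: "c" => no
  Position 5: "c" => no
  Position 6: "c" => no
  Position 7: "b" => MATCH
  Position 8: "b" => MATCH
  Position 9: "c" => no
Total occurrences: 3

3


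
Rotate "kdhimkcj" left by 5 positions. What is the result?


Input: "kdhimkcj", rotate left by 5
First 5 characters: "kdhim"
Remaining characters: "kcj"
Concatenate remaining + first: "kcj" + "kdhim" = "kcjkdhim"

kcjkdhim


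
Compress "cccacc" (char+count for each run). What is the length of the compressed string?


Input: cccacc
Runs:
  'c' x 3 => "c3"
  'a' x 1 => "a1"
  'c' x 2 => "c2"
Compressed: "c3a1c2"
Compressed length: 6

6


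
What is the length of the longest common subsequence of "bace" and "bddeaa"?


LCS of "bace" and "bddeaa"
DP table:
           b    d    d    e    a    a
      0    0    0    0    0    0    0
  b   0    1    1    1    1    1    1
  a   0    1    1    1    1    2    2
  c   0    1    1    1    1    2    2
  e   0    1    1    1    2    2    2
LCS length = dp[4][6] = 2

2


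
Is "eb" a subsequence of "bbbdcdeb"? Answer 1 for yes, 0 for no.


Check if "eb" is a subsequence of "bbbdcdeb"
Greedy scan:
  Position 0 ('b'): no match needed
  Position 1 ('b'): no match needed
  Position 2 ('b'): no match needed
  Position 3 ('d'): no match needed
  Position 4 ('c'): no match needed
  Position 5 ('d'): no match needed
  Position 6 ('e'): matches sub[0] = 'e'
  Position 7 ('b'): matches sub[1] = 'b'
All 2 characters matched => is a subsequence

1


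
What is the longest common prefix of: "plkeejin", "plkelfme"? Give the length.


Words: plkeejin, plkelfme
  Position 0: all 'p' => match
  Position 1: all 'l' => match
  Position 2: all 'k' => match
  Position 3: all 'e' => match
  Position 4: ('e', 'l') => mismatch, stop
LCP = "plke" (length 4)

4


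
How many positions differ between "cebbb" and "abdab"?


Comparing "cebbb" and "abdab" position by position:
  Position 0: 'c' vs 'a' => DIFFER
  Position 1: 'e' vs 'b' => DIFFER
  Position 2: 'b' vs 'd' => DIFFER
  Position 3: 'b' vs 'a' => DIFFER
  Position 4: 'b' vs 'b' => same
Positions that differ: 4

4


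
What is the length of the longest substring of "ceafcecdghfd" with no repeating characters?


Input: "ceafcecdghfd"
Sliding window (track last position of each char):
  Position 0 ('c'): window [0,0] length 1 -- new best
  Position 1 ('e'): window [0,1] length 2 -- new best
  Position 2 ('a'): window [0,2] length 3 -- new best
  Position 3 ('f'): window [0,3] length 4 -- new best
  Position 4 ('c'): repeat (last at 0), move window start to 1
  Position 4 ('c'): window [1,4] length 4
  Position 5 ('e'): repeat (last at 1), move window start to 2
  Position 5 ('e'): window [2,5] length 4
  Position 6 ('c'): repeat (last at 4), move window start to 5
  Position 6 ('c'): window [5,6] length 2
  Position 7 ('d'): window [5,7] length 3
  Position 8 ('g'): window [5,8] length 4
  Position 9 ('h'): window [5,9] length 5 -- new best
  Position 10 ('f'): window [5,10] length 6 -- new best
  Position 11 ('d'): repeat (last at 7), move window start to 8
  Position 11 ('d'): window [8,11] length 4
Longest substring with no repeats: "ecdghf" with length 6

6


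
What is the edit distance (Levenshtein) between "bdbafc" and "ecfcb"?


Computing edit distance: "bdbafc" -> "ecfcb"
DP table:
           e    c    f    c    b
      0    1    2    3    4    5
  b   1    1    2    3    4    4
  d   2    2    2    3    4    5
  b   3    3    3    3    4    4
  a   4    4    4    4    4    5
  f   5    5    5    4    5    5
  c   6    6    5    5    4    5
Edit distance = dp[6][5] = 5

5


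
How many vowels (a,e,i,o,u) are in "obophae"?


Input: obophae
Checking each character:
  'o' at position 0: vowel (running total: 1)
  'b' at position 1: consonant
  'o' at position 2: vowel (running total: 2)
  'p' at position 3: consonant
  'h' at position 4: consonant
  'a' at position 5: vowel (running total: 3)
  'e' at position 6: vowel (running total: 4)
Total vowels: 4

4


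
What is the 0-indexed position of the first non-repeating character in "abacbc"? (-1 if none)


Input: abacbc
Character frequencies:
  'a': 2
  'b': 2
  'c': 2
Scanning left to right for freq == 1:
  Position 0 ('a'): freq=2, skip
  Position 1 ('b'): freq=2, skip
  Position 2 ('a'): freq=2, skip
  Position 3 ('c'): freq=2, skip
  Position 4 ('b'): freq=2, skip
  Position 5 ('c'): freq=2, skip
  No unique character found => answer = -1

-1


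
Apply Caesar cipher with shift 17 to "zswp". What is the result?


Caesar cipher: shift "zswp" by 17
  'z' (pos 25) + 17 = pos 16 = 'q'
  's' (pos 18) + 17 = pos 9 = 'j'
  'w' (pos 22) + 17 = pos 13 = 'n'
  'p' (pos 15) + 17 = pos 6 = 'g'
Result: qjng

qjng


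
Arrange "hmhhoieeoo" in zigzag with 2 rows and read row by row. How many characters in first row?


Zigzag "hmhhoieeoo" into 2 rows:
Placing characters:
  'h' => row 0
  'm' => row 1
  'h' => row 0
  'h' => row 1
  'o' => row 0
  'i' => row 1
  'e' => row 0
  'e' => row 1
  'o' => row 0
  'o' => row 1
Rows:
  Row 0: "hhoeo"
  Row 1: "mhieo"
First row length: 5

5


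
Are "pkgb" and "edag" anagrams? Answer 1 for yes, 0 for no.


Strings: "pkgb", "edag"
Sorted first:  bgkp
Sorted second: adeg
Differ at position 0: 'b' vs 'a' => not anagrams

0


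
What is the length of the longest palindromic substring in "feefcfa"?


Input: "feefcfa"
Checking substrings for palindromes:
  [0:4] "feef" (len 4) => palindrome
  [3:6] "fcf" (len 3) => palindrome
  [1:3] "ee" (len 2) => palindrome
Longest palindromic substring: "feef" with length 4

4


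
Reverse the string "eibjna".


Input: eibjna
Reading characters right to left:
  Position 5: 'a'
  Position 4: 'n'
  Position 3: 'j'
  Position 2: 'b'
  Position 1: 'i'
  Position 0: 'e'
Reversed: anjbie

anjbie


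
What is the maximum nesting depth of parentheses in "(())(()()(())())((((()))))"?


Input: "(())(()()(())())((((()))))"
Tracking depth:
  Position 0 '(': depth becomes 1
  Position 1 '(': depth becomes 2
  Position 2 ')': depth becomes 1
  Position 3 ')': depth becomes 0
  Position 4 '(': depth becomes 1
  Position 5 '(': depth becomes 2
  Position 6 ')': depth becomes 1
  Position 7 '(': depth becomes 2
  Position 8 ')': depth becomes 1
  Position 9 '(': depth becomes 2
  Position 10 '(': depth becomes 3
  Position 11 ')': depth becomes 2
  Position 12 ')': depth becomes 1
  Position 13 '(': depth becomes 2
  Position 14 ')': depth becomes 1
  Position 15 ')': depth becomes 0
  Position 16 '(': depth becomes 1
  Position 17 '(': depth becomes 2
  Position 18 '(': depth becomes 3
  Position 19 '(': depth becomes 4
  Position 20 '(': depth becomes 5
  Position 21 ')': depth becomes 4
  Position 22 ')': depth becomes 3
  Position 23 ')': depth becomes 2
  Position 24 ')': depth becomes 1
  Position 25 ')': depth becomes 0
Maximum depth reached: 5

5


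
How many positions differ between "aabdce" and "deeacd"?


Comparing "aabdce" and "deeacd" position by position:
  Position 0: 'a' vs 'd' => DIFFER
  Position 1: 'a' vs 'e' => DIFFER
  Position 2: 'b' vs 'e' => DIFFER
  Position 3: 'd' vs 'a' => DIFFER
  Position 4: 'c' vs 'c' => same
  Position 5: 'e' vs 'd' => DIFFER
Positions that differ: 5

5


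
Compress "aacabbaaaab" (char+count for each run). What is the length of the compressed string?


Input: aacabbaaaab
Runs:
  'a' x 2 => "a2"
  'c' x 1 => "c1"
  'a' x 1 => "a1"
  'b' x 2 => "b2"
  'a' x 4 => "a4"
  'b' x 1 => "b1"
Compressed: "a2c1a1b2a4b1"
Compressed length: 12

12


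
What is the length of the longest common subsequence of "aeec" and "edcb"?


LCS of "aeec" and "edcb"
DP table:
           e    d    c    b
      0    0    0    0    0
  a   0    0    0    0    0
  e   0    1    1    1    1
  e   0    1    1    1    1
  c   0    1    1    2    2
LCS length = dp[4][4] = 2

2


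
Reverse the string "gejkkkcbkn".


Input: gejkkkcbkn
Reading characters right to left:
  Position 9: 'n'
  Position 8: 'k'
  Position 7: 'b'
  Position 6: 'c'
  Position 5: 'k'
  Position 4: 'k'
  Position 3: 'k'
  Position 2: 'j'
  Position 1: 'e'
  Position 0: 'g'
Reversed: nkbckkkjeg

nkbckkkjeg


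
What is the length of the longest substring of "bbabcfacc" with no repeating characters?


Input: "bbabcfacc"
Sliding window (track last position of each char):
  Position 0 ('b'): window [0,0] length 1 -- new best
  Position 1 ('b'): repeat (last at 0), move window start to 1
  Position 1 ('b'): window [1,1] length 1
  Position 2 ('a'): window [1,2] length 2 -- new best
  Position 3 ('b'): repeat (last at 1), move window start to 2
  Position 3 ('b'): window [2,3] length 2
  Position 4 ('c'): window [2,4] length 3 -- new best
  Position 5 ('f'): window [2,5] length 4 -- new best
  Position 6 ('a'): repeat (last at 2), move window start to 3
  Position 6 ('a'): window [3,6] length 4
  Position 7 ('c'): repeat (last at 4), move window start to 5
  Position 7 ('c'): window [5,7] length 3
  Position 8 ('c'): repeat (last at 7), move window start to 8
  Position 8 ('c'): window [8,8] length 1
Longest substring with no repeats: "abcf" with length 4

4


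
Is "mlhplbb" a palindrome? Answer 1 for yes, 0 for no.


Input: mlhplbb
Reversed: bblphlm
  Compare pos 0 ('m') with pos 6 ('b'): MISMATCH
  Compare pos 1 ('l') with pos 5 ('b'): MISMATCH
  Compare pos 2 ('h') with pos 4 ('l'): MISMATCH
Result: not a palindrome

0


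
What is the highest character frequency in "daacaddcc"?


Input: daacaddcc
Character counts:
  'a': 3
  'c': 3
  'd': 3
Maximum frequency: 3

3


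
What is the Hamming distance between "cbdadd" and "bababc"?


Comparing "cbdadd" and "bababc" position by position:
  Position 0: 'c' vs 'b' => differ
  Position 1: 'b' vs 'a' => differ
  Position 2: 'd' vs 'b' => differ
  Position 3: 'a' vs 'a' => same
  Position 4: 'd' vs 'b' => differ
  Position 5: 'd' vs 'c' => differ
Total differences (Hamming distance): 5

5


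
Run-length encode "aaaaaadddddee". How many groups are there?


Input: aaaaaadddddee
Scanning for consecutive runs:
  Group 1: 'a' x 6 (positions 0-5)
  Group 2: 'd' x 5 (positions 6-10)
  Group 3: 'e' x 2 (positions 11-12)
Total groups: 3

3


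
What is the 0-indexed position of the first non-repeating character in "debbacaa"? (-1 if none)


Input: debbacaa
Character frequencies:
  'a': 3
  'b': 2
  'c': 1
  'd': 1
  'e': 1
Scanning left to right for freq == 1:
  Position 0 ('d'): unique! => answer = 0

0


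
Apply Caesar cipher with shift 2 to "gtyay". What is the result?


Caesar cipher: shift "gtyay" by 2
  'g' (pos 6) + 2 = pos 8 = 'i'
  't' (pos 19) + 2 = pos 21 = 'v'
  'y' (pos 24) + 2 = pos 0 = 'a'
  'a' (pos 0) + 2 = pos 2 = 'c'
  'y' (pos 24) + 2 = pos 0 = 'a'
Result: ivaca

ivaca


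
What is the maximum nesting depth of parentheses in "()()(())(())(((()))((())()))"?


Input: "()()(())(())(((()))((())()))"
Tracking depth:
  Position 0 '(': depth becomes 1
  Position 1 ')': depth becomes 0
  Position 2 '(': depth becomes 1
  Position 3 ')': depth becomes 0
  Position 4 '(': depth becomes 1
  Position 5 '(': depth becomes 2
  Position 6 ')': depth becomes 1
  Position 7 ')': depth becomes 0
  Position 8 '(': depth becomes 1
  Position 9 '(': depth becomes 2
  Position 10 ')': depth becomes 1
  Position 11 ')': depth becomes 0
  Position 12 '(': depth becomes 1
  Position 13 '(': depth becomes 2
  Position 14 '(': depth becomes 3
  Position 15 '(': depth becomes 4
  Position 16 ')': depth becomes 3
  Position 17 ')': depth becomes 2
  Position 18 ')': depth becomes 1
  Position 19 '(': depth becomes 2
  Position 20 '(': depth becomes 3
  Position 21 '(': depth becomes 4
  Position 22 ')': depth becomes 3
  Position 23 ')': depth becomes 2
  Position 24 '(': depth becomes 3
  Position 25 ')': depth becomes 2
  Position 26 ')': depth becomes 1
  Position 27 ')': depth becomes 0
Maximum depth reached: 4

4


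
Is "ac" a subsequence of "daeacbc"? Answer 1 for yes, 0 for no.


Check if "ac" is a subsequence of "daeacbc"
Greedy scan:
  Position 0 ('d'): no match needed
  Position 1 ('a'): matches sub[0] = 'a'
  Position 2 ('e'): no match needed
  Position 3 ('a'): no match needed
  Position 4 ('c'): matches sub[1] = 'c'
  Position 5 ('b'): no match needed
  Position 6 ('c'): no match needed
All 2 characters matched => is a subsequence

1


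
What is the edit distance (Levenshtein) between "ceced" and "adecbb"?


Computing edit distance: "ceced" -> "adecbb"
DP table:
           a    d    e    c    b    b
      0    1    2    3    4    5    6
  c   1    1    2    3    3    4    5
  e   2    2    2    2    3    4    5
  c   3    3    3    3    2    3    4
  e   4    4    4    3    3    3    4
  d   5    5    4    4    4    4    4
Edit distance = dp[5][6] = 4

4


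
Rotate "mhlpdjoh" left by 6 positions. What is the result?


Input: "mhlpdjoh", rotate left by 6
First 6 characters: "mhlpdj"
Remaining characters: "oh"
Concatenate remaining + first: "oh" + "mhlpdj" = "ohmhlpdj"

ohmhlpdj


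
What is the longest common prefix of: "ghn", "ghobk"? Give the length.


Words: ghn, ghobk
  Position 0: all 'g' => match
  Position 1: all 'h' => match
  Position 2: ('n', 'o') => mismatch, stop
LCP = "gh" (length 2)

2


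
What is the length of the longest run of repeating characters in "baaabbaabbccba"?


Input: "baaabbaabbccba"
Scanning for longest run:
  Position 1 ('a'): new char, reset run to 1
  Position 2 ('a'): continues run of 'a', length=2
  Position 3 ('a'): continues run of 'a', length=3
  Position 4 ('b'): new char, reset run to 1
  Position 5 ('b'): continues run of 'b', length=2
  Position 6 ('a'): new char, reset run to 1
  Position 7 ('a'): continues run of 'a', length=2
  Position 8 ('b'): new char, reset run to 1
  Position 9 ('b'): continues run of 'b', length=2
  Position 10 ('c'): new char, reset run to 1
  Position 11 ('c'): continues run of 'c', length=2
  Position 12 ('b'): new char, reset run to 1
  Position 13 ('a'): new char, reset run to 1
Longest run: 'a' with length 3

3


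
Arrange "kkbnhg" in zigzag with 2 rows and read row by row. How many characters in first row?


Zigzag "kkbnhg" into 2 rows:
Placing characters:
  'k' => row 0
  'k' => row 1
  'b' => row 0
  'n' => row 1
  'h' => row 0
  'g' => row 1
Rows:
  Row 0: "kbh"
  Row 1: "kng"
First row length: 3

3


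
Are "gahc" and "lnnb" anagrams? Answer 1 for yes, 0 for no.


Strings: "gahc", "lnnb"
Sorted first:  acgh
Sorted second: blnn
Differ at position 0: 'a' vs 'b' => not anagrams

0


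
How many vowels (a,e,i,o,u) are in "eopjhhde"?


Input: eopjhhde
Checking each character:
  'e' at position 0: vowel (running total: 1)
  'o' at position 1: vowel (running total: 2)
  'p' at position 2: consonant
  'j' at position 3: consonant
  'h' at position 4: consonant
  'h' at position 5: consonant
  'd' at position 6: consonant
  'e' at position 7: vowel (running total: 3)
Total vowels: 3

3


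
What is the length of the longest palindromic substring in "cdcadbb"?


Input: "cdcadbb"
Checking substrings for palindromes:
  [0:3] "cdc" (len 3) => palindrome
  [5:7] "bb" (len 2) => palindrome
Longest palindromic substring: "cdc" with length 3

3


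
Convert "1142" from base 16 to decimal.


Input: "1142" in base 16
Positional expansion:
  Digit '1' (value 1) x 16^3 = 4096
  Digit '1' (value 1) x 16^2 = 256
  Digit '4' (value 4) x 16^1 = 64
  Digit '2' (value 2) x 16^0 = 2
Sum = 4418

4418


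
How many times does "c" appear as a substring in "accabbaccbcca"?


Searching for "c" in "accabbaccbcca"
Scanning each position:
  Position 0: "a" => no
  Position 1: "c" => MATCH
  Position 2: "c" => MATCH
  Position 3: "a" => no
  Position 4: "b" => no
  Position 5: "b" => no
  Position 6: "a" => no
  Position 7: "c" => MATCH
  Position 8: "c" => MATCH
  Position 9: "b" => no
  Position 10: "c" => MATCH
  Position 11: "c" => MATCH
  Position 12: "a" => no
Total occurrences: 6

6


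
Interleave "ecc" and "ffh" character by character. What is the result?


Interleaving "ecc" and "ffh":
  Position 0: 'e' from first, 'f' from second => "ef"
  Position 1: 'c' from first, 'f' from second => "cf"
  Position 2: 'c' from first, 'h' from second => "ch"
Result: efcfch

efcfch


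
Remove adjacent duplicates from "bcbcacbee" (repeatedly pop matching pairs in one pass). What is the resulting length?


Input: bcbcacbee
Stack-based adjacent duplicate removal:
  Read 'b': push. Stack: b
  Read 'c': push. Stack: bc
  Read 'b': push. Stack: bcb
  Read 'c': push. Stack: bcbc
  Read 'a': push. Stack: bcbca
  Read 'c': push. Stack: bcbcac
  Read 'b': push. Stack: bcbcacb
  Read 'e': push. Stack: bcbcacbe
  Read 'e': matches stack top 'e' => pop. Stack: bcbcacb
Final stack: "bcbcacb" (length 7)

7


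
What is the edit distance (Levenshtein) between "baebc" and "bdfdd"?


Computing edit distance: "baebc" -> "bdfdd"
DP table:
           b    d    f    d    d
      0    1    2    3    4    5
  b   1    0    1    2    3    4
  a   2    1    1    2    3    4
  e   3    2    2    2    3    4
  b   4    3    3    3    3    4
  c   5    4    4    4    4    4
Edit distance = dp[5][5] = 4

4


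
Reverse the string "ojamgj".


Input: ojamgj
Reading characters right to left:
  Position 5: 'j'
  Position 4: 'g'
  Position 3: 'm'
  Position 2: 'a'
  Position 1: 'j'
  Position 0: 'o'
Reversed: jgmajo

jgmajo


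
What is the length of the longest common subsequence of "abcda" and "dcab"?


LCS of "abcda" and "dcab"
DP table:
           d    c    a    b
      0    0    0    0    0
  a   0    0    0    1    1
  b   0    0    0    1    2
  c   0    0    1    1    2
  d   0    1    1    1    2
  a   0    1    1    2    2
LCS length = dp[5][4] = 2

2


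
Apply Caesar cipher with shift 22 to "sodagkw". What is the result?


Caesar cipher: shift "sodagkw" by 22
  's' (pos 18) + 22 = pos 14 = 'o'
  'o' (pos 14) + 22 = pos 10 = 'k'
  'd' (pos 3) + 22 = pos 25 = 'z'
  'a' (pos 0) + 22 = pos 22 = 'w'
  'g' (pos 6) + 22 = pos 2 = 'c'
  'k' (pos 10) + 22 = pos 6 = 'g'
  'w' (pos 22) + 22 = pos 18 = 's'
Result: okzwcgs

okzwcgs


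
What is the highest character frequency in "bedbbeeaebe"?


Input: bedbbeeaebe
Character counts:
  'a': 1
  'b': 4
  'd': 1
  'e': 5
Maximum frequency: 5

5


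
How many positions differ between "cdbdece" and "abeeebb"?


Comparing "cdbdece" and "abeeebb" position by position:
  Position 0: 'c' vs 'a' => DIFFER
  Position 1: 'd' vs 'b' => DIFFER
  Position 2: 'b' vs 'e' => DIFFER
  Position 3: 'd' vs 'e' => DIFFER
  Position 4: 'e' vs 'e' => same
  Position 5: 'c' vs 'b' => DIFFER
  Position 6: 'e' vs 'b' => DIFFER
Positions that differ: 6

6


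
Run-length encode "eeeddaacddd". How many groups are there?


Input: eeeddaacddd
Scanning for consecutive runs:
  Group 1: 'e' x 3 (positions 0-2)
  Group 2: 'd' x 2 (positions 3-4)
  Group 3: 'a' x 2 (positions 5-6)
  Group 4: 'c' x 1 (positions 7-7)
  Group 5: 'd' x 3 (positions 8-10)
Total groups: 5

5


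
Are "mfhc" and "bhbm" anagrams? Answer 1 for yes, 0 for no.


Strings: "mfhc", "bhbm"
Sorted first:  cfhm
Sorted second: bbhm
Differ at position 0: 'c' vs 'b' => not anagrams

0


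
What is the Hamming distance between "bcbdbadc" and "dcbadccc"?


Comparing "bcbdbadc" and "dcbadccc" position by position:
  Position 0: 'b' vs 'd' => differ
  Position 1: 'c' vs 'c' => same
  Position 2: 'b' vs 'b' => same
  Position 3: 'd' vs 'a' => differ
  Position 4: 'b' vs 'd' => differ
  Position 5: 'a' vs 'c' => differ
  Position 6: 'd' vs 'c' => differ
  Position 7: 'c' vs 'c' => same
Total differences (Hamming distance): 5

5


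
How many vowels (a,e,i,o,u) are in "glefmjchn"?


Input: glefmjchn
Checking each character:
  'g' at position 0: consonant
  'l' at position 1: consonant
  'e' at position 2: vowel (running total: 1)
  'f' at position 3: consonant
  'm' at position 4: consonant
  'j' at position 5: consonant
  'c' at position 6: consonant
  'h' at position 7: consonant
  'n' at position 8: consonant
Total vowels: 1

1


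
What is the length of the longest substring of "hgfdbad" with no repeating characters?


Input: "hgfdbad"
Sliding window (track last position of each char):
  Position 0 ('h'): window [0,0] length 1 -- new best
  Position 1 ('g'): window [0,1] length 2 -- new best
  Position 2 ('f'): window [0,2] length 3 -- new best
  Position 3 ('d'): window [0,3] length 4 -- new best
  Position 4 ('b'): window [0,4] length 5 -- new best
  Position 5 ('a'): window [0,5] length 6 -- new best
  Position 6 ('d'): repeat (last at 3), move window start to 4
  Position 6 ('d'): window [4,6] length 3
Longest substring with no repeats: "hgfdba" with length 6

6


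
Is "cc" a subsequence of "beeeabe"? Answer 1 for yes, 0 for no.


Check if "cc" is a subsequence of "beeeabe"
Greedy scan:
  Position 0 ('b'): no match needed
  Position 1 ('e'): no match needed
  Position 2 ('e'): no match needed
  Position 3 ('e'): no match needed
  Position 4 ('a'): no match needed
  Position 5 ('b'): no match needed
  Position 6 ('e'): no match needed
Only matched 0/2 characters => not a subsequence

0


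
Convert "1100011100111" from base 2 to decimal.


Input: "1100011100111" in base 2
Positional expansion:
  Digit '1' (value 1) x 2^12 = 4096
  Digit '1' (value 1) x 2^11 = 2048
  Digit '0' (value 0) x 2^10 = 0
  Digit '0' (value 0) x 2^9 = 0
  Digit '0' (value 0) x 2^8 = 0
  Digit '1' (value 1) x 2^7 = 128
  Digit '1' (value 1) x 2^6 = 64
  Digit '1' (value 1) x 2^5 = 32
  Digit '0' (value 0) x 2^4 = 0
  Digit '0' (value 0) x 2^3 = 0
  Digit '1' (value 1) x 2^2 = 4
  Digit '1' (value 1) x 2^1 = 2
  Digit '1' (value 1) x 2^0 = 1
Sum = 6375

6375


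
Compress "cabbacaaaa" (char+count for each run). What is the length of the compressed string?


Input: cabbacaaaa
Runs:
  'c' x 1 => "c1"
  'a' x 1 => "a1"
  'b' x 2 => "b2"
  'a' x 1 => "a1"
  'c' x 1 => "c1"
  'a' x 4 => "a4"
Compressed: "c1a1b2a1c1a4"
Compressed length: 12

12


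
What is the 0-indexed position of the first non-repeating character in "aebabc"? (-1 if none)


Input: aebabc
Character frequencies:
  'a': 2
  'b': 2
  'c': 1
  'e': 1
Scanning left to right for freq == 1:
  Position 0 ('a'): freq=2, skip
  Position 1 ('e'): unique! => answer = 1

1


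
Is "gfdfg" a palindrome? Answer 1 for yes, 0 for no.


Input: gfdfg
Reversed: gfdfg
  Compare pos 0 ('g') with pos 4 ('g'): match
  Compare pos 1 ('f') with pos 3 ('f'): match
Result: palindrome

1


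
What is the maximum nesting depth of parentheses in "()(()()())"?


Input: "()(()()())"
Tracking depth:
  Position 0 '(': depth becomes 1
  Position 1 ')': depth becomes 0
  Position 2 '(': depth becomes 1
  Position 3 '(': depth becomes 2
  Position 4 ')': depth becomes 1
  Position 5 '(': depth becomes 2
  Position 6 ')': depth becomes 1
  Position 7 '(': depth becomes 2
  Position 8 ')': depth becomes 1
  Position 9 ')': depth becomes 0
Maximum depth reached: 2

2


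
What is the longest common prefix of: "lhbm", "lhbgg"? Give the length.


Words: lhbm, lhbgg
  Position 0: all 'l' => match
  Position 1: all 'h' => match
  Position 2: all 'b' => match
  Position 3: ('m', 'g') => mismatch, stop
LCP = "lhb" (length 3)

3


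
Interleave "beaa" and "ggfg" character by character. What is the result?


Interleaving "beaa" and "ggfg":
  Position 0: 'b' from first, 'g' from second => "bg"
  Position 1: 'e' from first, 'g' from second => "eg"
  Position 2: 'a' from first, 'f' from second => "af"
  Position 3: 'a' from first, 'g' from second => "ag"
Result: bgegafag

bgegafag


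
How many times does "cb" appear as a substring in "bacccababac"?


Searching for "cb" in "bacccababac"
Scanning each position:
  Position 0: "ba" => no
  Position 1: "ac" => no
  Position 2: "cc" => no
  Position 3: "cc" => no
  Position 4: "ca" => no
  Position 5: "ab" => no
  Position 6: "ba" => no
  Position 7: "ab" => no
  Position 8: "ba" => no
  Position 9: "ac" => no
Total occurrences: 0

0


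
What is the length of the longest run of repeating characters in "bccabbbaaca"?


Input: "bccabbbaaca"
Scanning for longest run:
  Position 1 ('c'): new char, reset run to 1
  Position 2 ('c'): continues run of 'c', length=2
  Position 3 ('a'): new char, reset run to 1
  Position 4 ('b'): new char, reset run to 1
  Position 5 ('b'): continues run of 'b', length=2
  Position 6 ('b'): continues run of 'b', length=3
  Position 7 ('a'): new char, reset run to 1
  Position 8 ('a'): continues run of 'a', length=2
  Position 9 ('c'): new char, reset run to 1
  Position 10 ('a'): new char, reset run to 1
Longest run: 'b' with length 3

3


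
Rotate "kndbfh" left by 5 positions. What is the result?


Input: "kndbfh", rotate left by 5
First 5 characters: "kndbf"
Remaining characters: "h"
Concatenate remaining + first: "h" + "kndbf" = "hkndbf"

hkndbf


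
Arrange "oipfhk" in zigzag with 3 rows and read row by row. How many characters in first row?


Zigzag "oipfhk" into 3 rows:
Placing characters:
  'o' => row 0
  'i' => row 1
  'p' => row 2
  'f' => row 1
  'h' => row 0
  'k' => row 1
Rows:
  Row 0: "oh"
  Row 1: "ifk"
  Row 2: "p"
First row length: 2

2


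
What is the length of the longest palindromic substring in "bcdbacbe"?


Input: "bcdbacbe"
Checking substrings for palindromes:
  No multi-char palindromic substrings found
Longest palindromic substring: "b" with length 1

1


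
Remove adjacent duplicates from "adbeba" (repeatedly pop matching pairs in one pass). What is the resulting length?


Input: adbeba
Stack-based adjacent duplicate removal:
  Read 'a': push. Stack: a
  Read 'd': push. Stack: ad
  Read 'b': push. Stack: adb
  Read 'e': push. Stack: adbe
  Read 'b': push. Stack: adbeb
  Read 'a': push. Stack: adbeba
Final stack: "adbeba" (length 6)

6


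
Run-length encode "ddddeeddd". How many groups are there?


Input: ddddeeddd
Scanning for consecutive runs:
  Group 1: 'd' x 4 (positions 0-3)
  Group 2: 'e' x 2 (positions 4-5)
  Group 3: 'd' x 3 (positions 6-8)
Total groups: 3

3


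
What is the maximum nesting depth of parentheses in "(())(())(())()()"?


Input: "(())(())(())()()"
Tracking depth:
  Position 0 '(': depth becomes 1
  Position 1 '(': depth becomes 2
  Position 2 ')': depth becomes 1
  Position 3 ')': depth becomes 0
  Position 4 '(': depth becomes 1
  Position 5 '(': depth becomes 2
  Position 6 ')': depth becomes 1
  Position 7 ')': depth becomes 0
  Position 8 '(': depth becomes 1
  Position 9 '(': depth becomes 2
  Position 10 ')': depth becomes 1
  Position 11 ')': depth becomes 0
  Position 12 '(': depth becomes 1
  Position 13 ')': depth becomes 0
  Position 14 '(': depth becomes 1
  Position 15 ')': depth becomes 0
Maximum depth reached: 2

2


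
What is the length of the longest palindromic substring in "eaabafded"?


Input: "eaabafded"
Checking substrings for palindromes:
  [2:5] "aba" (len 3) => palindrome
  [6:9] "ded" (len 3) => palindrome
  [1:3] "aa" (len 2) => palindrome
Longest palindromic substring: "aba" with length 3

3


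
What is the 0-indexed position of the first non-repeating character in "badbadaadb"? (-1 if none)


Input: badbadaadb
Character frequencies:
  'a': 4
  'b': 3
  'd': 3
Scanning left to right for freq == 1:
  Position 0 ('b'): freq=3, skip
  Position 1 ('a'): freq=4, skip
  Position 2 ('d'): freq=3, skip
  Position 3 ('b'): freq=3, skip
  Position 4 ('a'): freq=4, skip
  Position 5 ('d'): freq=3, skip
  Position 6 ('a'): freq=4, skip
  Position 7 ('a'): freq=4, skip
  Position 8 ('d'): freq=3, skip
  Position 9 ('b'): freq=3, skip
  No unique character found => answer = -1

-1


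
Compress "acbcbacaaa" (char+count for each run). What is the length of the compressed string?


Input: acbcbacaaa
Runs:
  'a' x 1 => "a1"
  'c' x 1 => "c1"
  'b' x 1 => "b1"
  'c' x 1 => "c1"
  'b' x 1 => "b1"
  'a' x 1 => "a1"
  'c' x 1 => "c1"
  'a' x 3 => "a3"
Compressed: "a1c1b1c1b1a1c1a3"
Compressed length: 16

16


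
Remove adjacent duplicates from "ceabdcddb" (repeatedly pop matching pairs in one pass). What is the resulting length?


Input: ceabdcddb
Stack-based adjacent duplicate removal:
  Read 'c': push. Stack: c
  Read 'e': push. Stack: ce
  Read 'a': push. Stack: cea
  Read 'b': push. Stack: ceab
  Read 'd': push. Stack: ceabd
  Read 'c': push. Stack: ceabdc
  Read 'd': push. Stack: ceabdcd
  Read 'd': matches stack top 'd' => pop. Stack: ceabdc
  Read 'b': push. Stack: ceabdcb
Final stack: "ceabdcb" (length 7)

7


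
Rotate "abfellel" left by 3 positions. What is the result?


Input: "abfellel", rotate left by 3
First 3 characters: "abf"
Remaining characters: "ellel"
Concatenate remaining + first: "ellel" + "abf" = "ellelabf"

ellelabf


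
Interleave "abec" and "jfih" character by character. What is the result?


Interleaving "abec" and "jfih":
  Position 0: 'a' from first, 'j' from second => "aj"
  Position 1: 'b' from first, 'f' from second => "bf"
  Position 2: 'e' from first, 'i' from second => "ei"
  Position 3: 'c' from first, 'h' from second => "ch"
Result: ajbfeich

ajbfeich


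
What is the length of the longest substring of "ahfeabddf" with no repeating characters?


Input: "ahfeabddf"
Sliding window (track last position of each char):
  Position 0 ('a'): window [0,0] length 1 -- new best
  Position 1 ('h'): window [0,1] length 2 -- new best
  Position 2 ('f'): window [0,2] length 3 -- new best
  Position 3 ('e'): window [0,3] length 4 -- new best
  Position 4 ('a'): repeat (last at 0), move window start to 1
  Position 4 ('a'): window [1,4] length 4
  Position 5 ('b'): window [1,5] length 5 -- new best
  Position 6 ('d'): window [1,6] length 6 -- new best
  Position 7 ('d'): repeat (last at 6), move window start to 7
  Position 7 ('d'): window [7,7] length 1
  Position 8 ('f'): window [7,8] length 2
Longest substring with no repeats: "hfeabd" with length 6

6


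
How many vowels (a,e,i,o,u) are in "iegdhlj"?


Input: iegdhlj
Checking each character:
  'i' at position 0: vowel (running total: 1)
  'e' at position 1: vowel (running total: 2)
  'g' at position 2: consonant
  'd' at position 3: consonant
  'h' at position 4: consonant
  'l' at position 5: consonant
  'j' at position 6: consonant
Total vowels: 2

2


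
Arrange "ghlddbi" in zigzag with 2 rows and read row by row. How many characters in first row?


Zigzag "ghlddbi" into 2 rows:
Placing characters:
  'g' => row 0
  'h' => row 1
  'l' => row 0
  'd' => row 1
  'd' => row 0
  'b' => row 1
  'i' => row 0
Rows:
  Row 0: "gldi"
  Row 1: "hdb"
First row length: 4

4


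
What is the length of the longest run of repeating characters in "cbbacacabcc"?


Input: "cbbacacabcc"
Scanning for longest run:
  Position 1 ('b'): new char, reset run to 1
  Position 2 ('b'): continues run of 'b', length=2
  Position 3 ('a'): new char, reset run to 1
  Position 4 ('c'): new char, reset run to 1
  Position 5 ('a'): new char, reset run to 1
  Position 6 ('c'): new char, reset run to 1
  Position 7 ('a'): new char, reset run to 1
  Position 8 ('b'): new char, reset run to 1
  Position 9 ('c'): new char, reset run to 1
  Position 10 ('c'): continues run of 'c', length=2
Longest run: 'b' with length 2

2


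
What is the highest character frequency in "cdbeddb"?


Input: cdbeddb
Character counts:
  'b': 2
  'c': 1
  'd': 3
  'e': 1
Maximum frequency: 3

3


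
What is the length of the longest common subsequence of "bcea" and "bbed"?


LCS of "bcea" and "bbed"
DP table:
           b    b    e    d
      0    0    0    0    0
  b   0    1    1    1    1
  c   0    1    1    1    1
  e   0    1    1    2    2
  a   0    1    1    2    2
LCS length = dp[4][4] = 2

2


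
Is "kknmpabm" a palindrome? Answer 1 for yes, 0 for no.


Input: kknmpabm
Reversed: mbapmnkk
  Compare pos 0 ('k') with pos 7 ('m'): MISMATCH
  Compare pos 1 ('k') with pos 6 ('b'): MISMATCH
  Compare pos 2 ('n') with pos 5 ('a'): MISMATCH
  Compare pos 3 ('m') with pos 4 ('p'): MISMATCH
Result: not a palindrome

0


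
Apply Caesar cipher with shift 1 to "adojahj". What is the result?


Caesar cipher: shift "adojahj" by 1
  'a' (pos 0) + 1 = pos 1 = 'b'
  'd' (pos 3) + 1 = pos 4 = 'e'
  'o' (pos 14) + 1 = pos 15 = 'p'
  'j' (pos 9) + 1 = pos 10 = 'k'
  'a' (pos 0) + 1 = pos 1 = 'b'
  'h' (pos 7) + 1 = pos 8 = 'i'
  'j' (pos 9) + 1 = pos 10 = 'k'
Result: bepkbik

bepkbik


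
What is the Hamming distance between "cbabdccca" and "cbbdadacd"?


Comparing "cbabdccca" and "cbbdadacd" position by position:
  Position 0: 'c' vs 'c' => same
  Position 1: 'b' vs 'b' => same
  Position 2: 'a' vs 'b' => differ
  Position 3: 'b' vs 'd' => differ
  Position 4: 'd' vs 'a' => differ
  Position 5: 'c' vs 'd' => differ
  Position 6: 'c' vs 'a' => differ
  Position 7: 'c' vs 'c' => same
  Position 8: 'a' vs 'd' => differ
Total differences (Hamming distance): 6

6


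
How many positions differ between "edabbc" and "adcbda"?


Comparing "edabbc" and "adcbda" position by position:
  Position 0: 'e' vs 'a' => DIFFER
  Position 1: 'd' vs 'd' => same
  Position 2: 'a' vs 'c' => DIFFER
  Position 3: 'b' vs 'b' => same
  Position 4: 'b' vs 'd' => DIFFER
  Position 5: 'c' vs 'a' => DIFFER
Positions that differ: 4

4


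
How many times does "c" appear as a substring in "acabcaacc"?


Searching for "c" in "acabcaacc"
Scanning each position:
  Position 0: "a" => no
  Position 1: "c" => MATCH
  Position 2: "a" => no
  Position 3: "b" => no
  Position 4: "c" => MATCH
  Position 5: "a" => no
  Position 6: "a" => no
  Position 7: "c" => MATCH
  Position 8: "c" => MATCH
Total occurrences: 4

4


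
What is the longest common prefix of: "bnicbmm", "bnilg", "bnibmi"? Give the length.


Words: bnicbmm, bnilg, bnibmi
  Position 0: all 'b' => match
  Position 1: all 'n' => match
  Position 2: all 'i' => match
  Position 3: ('c', 'l', 'b') => mismatch, stop
LCP = "bni" (length 3)

3


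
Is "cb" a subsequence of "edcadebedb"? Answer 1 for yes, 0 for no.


Check if "cb" is a subsequence of "edcadebedb"
Greedy scan:
  Position 0 ('e'): no match needed
  Position 1 ('d'): no match needed
  Position 2 ('c'): matches sub[0] = 'c'
  Position 3 ('a'): no match needed
  Position 4 ('d'): no match needed
  Position 5 ('e'): no match needed
  Position 6 ('b'): matches sub[1] = 'b'
  Position 7 ('e'): no match needed
  Position 8 ('d'): no match needed
  Position 9 ('b'): no match needed
All 2 characters matched => is a subsequence

1


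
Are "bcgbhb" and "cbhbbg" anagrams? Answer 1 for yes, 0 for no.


Strings: "bcgbhb", "cbhbbg"
Sorted first:  bbbcgh
Sorted second: bbbcgh
Sorted forms match => anagrams

1


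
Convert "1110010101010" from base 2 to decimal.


Input: "1110010101010" in base 2
Positional expansion:
  Digit '1' (value 1) x 2^12 = 4096
  Digit '1' (value 1) x 2^11 = 2048
  Digit '1' (value 1) x 2^10 = 1024
  Digit '0' (value 0) x 2^9 = 0
  Digit '0' (value 0) x 2^8 = 0
  Digit '1' (value 1) x 2^7 = 128
  Digit '0' (value 0) x 2^6 = 0
  Digit '1' (value 1) x 2^5 = 32
  Digit '0' (value 0) x 2^4 = 0
  Digit '1' (value 1) x 2^3 = 8
  Digit '0' (value 0) x 2^2 = 0
  Digit '1' (value 1) x 2^1 = 2
  Digit '0' (value 0) x 2^0 = 0
Sum = 7338

7338


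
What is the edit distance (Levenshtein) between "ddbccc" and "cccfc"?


Computing edit distance: "ddbccc" -> "cccfc"
DP table:
           c    c    c    f    c
      0    1    2    3    4    5
  d   1    1    2    3    4    5
  d   2    2    2    3    4    5
  b   3    3    3    3    4    5
  c   4    3    3    3    4    4
  c   5    4    3    3    4    4
  c   6    5    4    3    4    4
Edit distance = dp[6][5] = 4

4


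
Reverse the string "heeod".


Input: heeod
Reading characters right to left:
  Position 4: 'd'
  Position 3: 'o'
  Position 2: 'e'
  Position 1: 'e'
  Position 0: 'h'
Reversed: doeeh

doeeh


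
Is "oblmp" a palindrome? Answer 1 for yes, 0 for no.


Input: oblmp
Reversed: pmlbo
  Compare pos 0 ('o') with pos 4 ('p'): MISMATCH
  Compare pos 1 ('b') with pos 3 ('m'): MISMATCH
Result: not a palindrome

0


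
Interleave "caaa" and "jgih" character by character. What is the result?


Interleaving "caaa" and "jgih":
  Position 0: 'c' from first, 'j' from second => "cj"
  Position 1: 'a' from first, 'g' from second => "ag"
  Position 2: 'a' from first, 'i' from second => "ai"
  Position 3: 'a' from first, 'h' from second => "ah"
Result: cjagaiah

cjagaiah


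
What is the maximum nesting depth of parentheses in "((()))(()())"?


Input: "((()))(()())"
Tracking depth:
  Position 0 '(': depth becomes 1
  Position 1 '(': depth becomes 2
  Position 2 '(': depth becomes 3
  Position 3 ')': depth becomes 2
  Position 4 ')': depth becomes 1
  Position 5 ')': depth becomes 0
  Position 6 '(': depth becomes 1
  Position 7 '(': depth becomes 2
  Position 8 ')': depth becomes 1
  Position 9 '(': depth becomes 2
  Position 10 ')': depth becomes 1
  Position 11 ')': depth becomes 0
Maximum depth reached: 3

3
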